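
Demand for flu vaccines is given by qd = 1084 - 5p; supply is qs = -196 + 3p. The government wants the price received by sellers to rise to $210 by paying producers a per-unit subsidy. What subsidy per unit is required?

Required subsidy s = $80 per unit

At a seller price of 210, quantity supplied is -196 + 3·210 = 434.
Buyers absorb 434 only when they pay pb with 1084 − 5·pb = 434, i.e. pb = 130.
s = ps − pb = 210 − 130 = 80.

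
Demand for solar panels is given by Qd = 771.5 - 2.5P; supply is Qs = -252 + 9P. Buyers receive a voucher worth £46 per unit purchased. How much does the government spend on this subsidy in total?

Pre-subsidy: 771.5 - 2.5P = -252 + 9P gives P* = 89, Q* = 549.
With the rebate, buyers effectively pay Pb = Ps − 46, where Ps is the price sellers receive.
Demand in terms of Ps becomes Qd = 771.5 − 2.5(Ps − 46) = 886.5 - 2.5Ps. Setting this equal to supply: 886.5 - 2.5Ps = -252 + 9Ps, so Ps = 99.
Buyers pay Pb = 99 − 46 = 53; Q' = -252 + 9·99 = 639.
Government outlay = subsidy × quantity = 46 × 639 = 29394.

Government cost = £29394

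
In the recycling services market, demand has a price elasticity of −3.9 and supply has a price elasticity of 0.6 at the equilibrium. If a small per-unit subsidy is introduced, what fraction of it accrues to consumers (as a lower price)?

Consumer share = 2/15

For a small subsidy around the equilibrium, the benefit split depends on the relative slopes, which at a point are proportional to the elasticities.
Buyer share = εs/(εs + |εd|) = 0.6/(0.6 + 3.9) = 2/15; seller share = |εd|/(εs + |εd|) = 13/15.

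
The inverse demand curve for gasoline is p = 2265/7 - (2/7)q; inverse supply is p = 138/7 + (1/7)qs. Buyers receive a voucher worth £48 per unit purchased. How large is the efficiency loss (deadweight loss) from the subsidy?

Pre-subsidy: 2265/7 - (2/7)q = 138/7 + (1/7)q gives q* = 709 and p* = 121.
With the rebate, buyers effectively pay pb = ps − 48, where ps is the price sellers receive.
On the curves, pb = 2265/7 - (2/7)q and ps = 138/7 + (1/7)q; the wedge ps − pb = 48 gives 138/7 + (1/7)q − (2265/7 - (2/7)q) = 48, so q' = 821.
Then pb = 2265/7 − (2/7)·821 = 89 and ps = 138/7 + (1/7)·821 = 137.
The subsidy expands output by 821 − 709 = 112 past the efficient level; on those units the gap between marginal cost and willingness to pay runs from 0 up to 48.
DWL = ½ × 48 × 112 = 2688.

Deadweight loss = £2688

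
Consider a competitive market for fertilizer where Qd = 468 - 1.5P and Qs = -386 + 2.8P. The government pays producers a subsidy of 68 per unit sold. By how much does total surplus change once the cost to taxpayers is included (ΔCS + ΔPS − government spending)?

Net change in total surplus = -97104/43

Pre-subsidy: 468 - 1.5P = -386 + 2.8P gives P* = 8540/43, Q* = 7314/43.
With the subsidy, sellers receive Ps = Pb + 68 for each unit, where Pb is the price buyers pay.
Supply in terms of Pb becomes Qs = -386 + 2.8(Pb + 68) = -195.6 + 2.8Pb. Setting this equal to demand: 468 - 1.5Pb = -195.6 + 2.8Pb, so Pb = 6636/43.
Sellers receive Ps = 6636/43 + 68 = 9560/43; Q' = 468 − 1.5·(6636/43) = 10170/43.
ΔCS = ½(7314/43 + 10170/43)(8540/43 − 6636/43) = 16644768/1849; ΔPS = ½(7314/43 + 10170/43)(9560/43 − 8540/43) = 8916840/1849.
Government spending = 68 × 10170/43 = 691560/43.
Net change = 16644768/1849 + 8916840/1849 − 691560/43 = -97104/43. The loss equals the DWL triangle ½·68·2856/43.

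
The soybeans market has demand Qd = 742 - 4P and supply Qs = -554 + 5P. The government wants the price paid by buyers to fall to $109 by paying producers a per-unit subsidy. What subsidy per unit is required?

At a buyer price of 109, quantity demanded is 742 − 4·109 = 306.
Sellers supply 306 only when they receive Ps with -554 + 5·Ps = 306, i.e. Ps = 172.
s = Ps − Pb = 172 − 109 = 63.

Required subsidy s = $63 per unit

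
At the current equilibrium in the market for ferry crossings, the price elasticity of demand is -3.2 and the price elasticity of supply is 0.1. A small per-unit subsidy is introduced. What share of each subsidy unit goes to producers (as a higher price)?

For a small subsidy around the equilibrium, the benefit split depends on the relative slopes, which at a point are proportional to the elasticities.
Buyer share = εs/(εs + |εd|) = 0.1/(0.1 + 3.2) = 1/33; seller share = |εd|/(εs + |εd|) = 32/33.
So producers capture 32/33 of the subsidy.

Producer share = 32/33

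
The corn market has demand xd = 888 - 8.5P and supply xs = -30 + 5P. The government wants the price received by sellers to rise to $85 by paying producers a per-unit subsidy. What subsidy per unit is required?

At a seller price of 85, quantity supplied is -30 + 5·85 = 395.
Buyers absorb 395 only when they pay Pb with 888 − 8.5·Pb = 395, i.e. Pb = 58.
s = Ps − Pb = 85 − 58 = 27.

Required subsidy s = $27 per unit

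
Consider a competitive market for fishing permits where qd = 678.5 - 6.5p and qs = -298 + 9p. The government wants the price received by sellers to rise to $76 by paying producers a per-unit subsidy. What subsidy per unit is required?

Required subsidy s = $31 per unit

At a seller price of 76, quantity supplied is -298 + 9·76 = 386.
Buyers absorb 386 only when they pay pb with 678.5 − 6.5·pb = 386, i.e. pb = 45.
s = ps − pb = 76 − 45 = 31.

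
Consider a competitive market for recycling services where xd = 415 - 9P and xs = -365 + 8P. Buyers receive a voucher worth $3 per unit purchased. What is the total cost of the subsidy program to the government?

Government cost = 753/17

Pre-subsidy: 415 - 9P = -365 + 8P gives P* = 780/17, x* = 35/17.
With the rebate, buyers effectively pay Pb = Ps − 3, where Ps is the price sellers receive.
Demand in terms of Ps becomes xd = 415 − 9(Ps − 3) = 442 - 9Ps. Setting this equal to supply: 442 - 9Ps = -365 + 8Ps, so Ps = 807/17.
Buyers pay Pb = 807/17 − 3 = 756/17; x' = -365 + 8·(807/17) = 251/17.
Government outlay = subsidy × quantity = 3 × 251/17 = 753/17.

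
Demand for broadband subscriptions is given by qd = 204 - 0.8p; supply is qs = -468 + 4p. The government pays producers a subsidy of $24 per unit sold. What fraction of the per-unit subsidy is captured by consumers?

Pre-subsidy: 204 - 0.8p = -468 + 4p gives p* = 140, q* = 92.
With the subsidy, sellers receive ps = pb + 24 for each unit, where pb is the price buyers pay.
Supply in terms of pb becomes qs = -468 + 4(pb + 24) = -372 + 4pb. Setting this equal to demand: 204 - 0.8pb = -372 + 4pb, so pb = 120.
Sellers receive ps = 120 + 24 = 144; q' = 204 − 0.8·120 = 108.
Buyers' price falls by p* − pb = 140 − 120 = 20; sellers' price rises by ps − p* = 144 − 140 = 4.
So consumers capture 20/24 = 5/6 of each unit of subsidy.

Consumer share = 5/6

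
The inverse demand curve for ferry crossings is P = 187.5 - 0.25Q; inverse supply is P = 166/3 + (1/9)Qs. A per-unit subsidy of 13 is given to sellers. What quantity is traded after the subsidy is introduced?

Q' = 402

Pre-subsidy: 187.5 - 0.25Q = 166/3 + (1/9)Q gives Q* = 366 and P* = 96.
With the subsidy, sellers receive Ps = Pb + 13 for each unit, where Pb is the price buyers pay.
On the curves, Pb = 187.5 - 0.25Q and Ps = 166/3 + (1/9)Q; the wedge Ps − Pb = 13 gives 166/3 + (1/9)Q − (187.5 - 0.25Q) = 13, so Q' = 402.
Then Pb = 187.5 − 0.25·402 = 87 and Ps = 166/3 + (1/9)·402 = 100.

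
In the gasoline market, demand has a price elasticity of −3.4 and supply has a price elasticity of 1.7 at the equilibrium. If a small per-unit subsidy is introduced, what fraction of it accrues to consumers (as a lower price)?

Consumer share = 1/3

For a small subsidy around the equilibrium, the benefit split depends on the relative slopes, which at a point are proportional to the elasticities.
Buyer share = εs/(εs + |εd|) = 1.7/(1.7 + 3.4) = 1/3; seller share = |εd|/(εs + |εd|) = 2/3.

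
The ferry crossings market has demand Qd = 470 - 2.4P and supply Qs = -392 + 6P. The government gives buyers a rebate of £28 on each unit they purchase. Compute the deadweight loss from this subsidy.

Deadweight loss = £672

Pre-subsidy: 470 - 2.4P = -392 + 6P gives P* = 2155/21, Q* = 1566/7.
With the rebate, buyers effectively pay Pb = Ps − 28, where Ps is the price sellers receive.
Demand in terms of Ps becomes Qd = 470 − 2.4(Ps − 28) = 537.2 - 2.4Ps. Setting this equal to supply: 537.2 - 2.4Ps = -392 + 6Ps, so Ps = 2323/21.
Buyers pay Pb = 2323/21 − 28 = 1735/21; Q' = -392 + 6·(2323/21) = 1902/7.
The subsidy expands output by 1902/7 − 1566/7 = 48 past the efficient level; on those units the gap between marginal cost and willingness to pay runs from 0 up to 28.
DWL = ½ × 28 × 48 = 672.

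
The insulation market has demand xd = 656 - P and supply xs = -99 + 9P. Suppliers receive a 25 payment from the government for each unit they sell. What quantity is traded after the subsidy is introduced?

Pre-subsidy: 656 - P = -99 + 9P gives P* = 75.5, x* = 580.5.
With the subsidy, sellers receive Ps = Pb + 25 for each unit, where Pb is the price buyers pay.
Supply in terms of Pb becomes xs = -99 + 9(Pb + 25) = 126 + 9Pb. Setting this equal to demand: 656 - Pb = 126 + 9Pb, so Pb = 53.
Sellers receive Ps = 53 + 25 = 78; x' = 656 − 1·53 = 603.

x' = 603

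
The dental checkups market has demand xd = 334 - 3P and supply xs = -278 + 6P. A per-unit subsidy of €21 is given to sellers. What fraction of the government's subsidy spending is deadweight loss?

Pre-subsidy: 334 - 3P = -278 + 6P gives P* = 68, x* = 130.
With the subsidy, sellers receive Ps = Pb + 21 for each unit, where Pb is the price buyers pay.
Supply in terms of Pb becomes xs = -278 + 6(Pb + 21) = -152 + 6Pb. Setting this equal to demand: 334 - 3Pb = -152 + 6Pb, so Pb = 54.
Sellers receive Ps = 54 + 21 = 75; x' = 334 − 3·54 = 172.
ΔCS = ½(130 + 172)(68 − 54) = 2114; ΔPS = ½(130 + 172)(75 − 68) = 1057.
Government spending = 21 × 172 = 3612.
DWL = ½ × 21 × (172 − 130) = 441; fraction = 441 / 3612 = 21/172.

DWL / government spending = 21/172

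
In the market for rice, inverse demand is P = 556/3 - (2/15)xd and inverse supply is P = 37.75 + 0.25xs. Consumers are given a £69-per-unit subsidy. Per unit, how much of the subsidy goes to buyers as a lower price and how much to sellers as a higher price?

Buyers gain £24 per unit; sellers gain £45 per unit

Pre-subsidy: 556/3 - (2/15)x = 37.75 + 0.25x gives x* = 385 and P* = 134.
With the rebate, buyers effectively pay Pb = Ps − 69, where Ps is the price sellers receive.
On the curves, Pb = 556/3 - (2/15)x and Ps = 37.75 + 0.25x; the wedge Ps − Pb = 69 gives 37.75 + 0.25x − (556/3 - (2/15)x) = 69, so x' = 565.
Then Pb = 556/3 − (2/15)·565 = 110 and Ps = 37.75 + 0.25·565 = 179.
Buyers' price falls by P* − Pb = 134 − 110 = 24; sellers' price rises by Ps − P* = 179 − 134 = 45.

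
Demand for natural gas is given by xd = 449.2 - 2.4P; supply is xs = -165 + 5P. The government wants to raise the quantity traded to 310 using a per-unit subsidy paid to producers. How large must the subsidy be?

Required subsidy s = 37 per unit

At x = 310, invert demand for the buyer price: Pb = (449.2 − 310)/2.4 = 58; invert supply for the seller price: Ps = (310 − (-165))/5 = 95.
The subsidy must fill the gap: s = Ps − Pb = 95 − 58 = 37.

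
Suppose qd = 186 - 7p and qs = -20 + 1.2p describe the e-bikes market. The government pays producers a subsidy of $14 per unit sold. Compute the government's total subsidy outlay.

Government cost = 14056/41

Pre-subsidy: 186 - 7p = -20 + 1.2p gives p* = 1030/41, q* = 416/41.
With the subsidy, sellers receive ps = pb + 14 for each unit, where pb is the price buyers pay.
Supply in terms of pb becomes qs = -20 + 1.2(pb + 14) = -3.2 + 1.2pb. Setting this equal to demand: 186 - 7pb = -3.2 + 1.2pb, so pb = 946/41.
Sellers receive ps = 946/41 + 14 = 1520/41; q' = 186 − 7·(946/41) = 1004/41.
Government outlay = subsidy × quantity = 14 × 1004/41 = 14056/41.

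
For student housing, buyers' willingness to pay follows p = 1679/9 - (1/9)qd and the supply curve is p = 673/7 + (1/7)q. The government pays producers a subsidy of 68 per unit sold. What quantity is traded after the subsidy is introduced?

Pre-subsidy: 1679/9 - (1/9)q = 673/7 + (1/7)q gives q* = 356 and p* = 147.
With the subsidy, sellers receive ps = pb + 68 for each unit, where pb is the price buyers pay.
On the curves, pb = 1679/9 - (1/9)q and ps = 673/7 + (1/7)q; the wedge ps − pb = 68 gives 673/7 + (1/7)q − (1679/9 - (1/9)q) = 68, so q' = 623.75.
Then pb = 1679/9 − (1/9)·623.75 = 117.25 and ps = 673/7 + (1/7)·623.75 = 185.25.

q' = 623.75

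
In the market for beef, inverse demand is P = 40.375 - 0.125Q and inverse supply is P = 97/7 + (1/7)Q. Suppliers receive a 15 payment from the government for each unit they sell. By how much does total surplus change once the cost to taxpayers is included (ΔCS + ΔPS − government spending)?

Pre-subsidy: 40.375 - 0.125Q = 97/7 + (1/7)Q gives Q* = 99 and P* = 28.
With the subsidy, sellers receive Ps = Pb + 15 for each unit, where Pb is the price buyers pay.
On the curves, Pb = 40.375 - 0.125Q and Ps = 97/7 + (1/7)Q; the wedge Ps − Pb = 15 gives 97/7 + (1/7)Q − (40.375 - 0.125Q) = 15, so Q' = 155.
Then Pb = 40.375 − 0.125·155 = 21 and Ps = 97/7 + (1/7)·155 = 36.
ΔCS = ½(99 + 155)(28 − 21) = 889; ΔPS = ½(99 + 155)(36 − 28) = 1016.
Government spending = 15 × 155 = 2325.
Net change = 889 + 1016 − 2325 = -420. The loss equals the DWL triangle ½·15·56.

Net change in total surplus = -420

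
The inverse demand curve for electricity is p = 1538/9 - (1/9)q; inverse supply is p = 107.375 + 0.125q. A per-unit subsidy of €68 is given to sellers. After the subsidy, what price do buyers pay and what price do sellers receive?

Buyers pay €109; sellers receive €177

Pre-subsidy: 1538/9 - (1/9)q = 107.375 + 0.125q gives q* = 269 and p* = 141.
With the subsidy, sellers receive ps = pb + 68 for each unit, where pb is the price buyers pay.
On the curves, pb = 1538/9 - (1/9)q and ps = 107.375 + 0.125q; the wedge ps − pb = 68 gives 107.375 + 0.125q − (1538/9 - (1/9)q) = 68, so q' = 557.
Then pb = 1538/9 − (1/9)·557 = 109 and ps = 107.375 + 0.125·557 = 177.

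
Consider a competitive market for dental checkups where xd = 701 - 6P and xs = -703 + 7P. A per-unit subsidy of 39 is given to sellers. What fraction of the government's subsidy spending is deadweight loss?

Pre-subsidy: 701 - 6P = -703 + 7P gives P* = 108, x* = 53.
With the subsidy, sellers receive Ps = Pb + 39 for each unit, where Pb is the price buyers pay.
Supply in terms of Pb becomes xs = -703 + 7(Pb + 39) = -430 + 7Pb. Setting this equal to demand: 701 - 6Pb = -430 + 7Pb, so Pb = 87.
Sellers receive Ps = 87 + 39 = 126; x' = 701 − 6·87 = 179.
ΔCS = ½(53 + 179)(108 − 87) = 2436; ΔPS = ½(53 + 179)(126 − 108) = 2088.
Government spending = 39 × 179 = 6981.
DWL = ½ × 39 × (179 − 53) = 2457; fraction = 2457 / 6981 = 63/179.

DWL / government spending = 63/179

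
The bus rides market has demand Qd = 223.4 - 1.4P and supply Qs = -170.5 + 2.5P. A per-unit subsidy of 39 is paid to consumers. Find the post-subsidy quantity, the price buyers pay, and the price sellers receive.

Q' = 117; buyers pay 76; sellers receive 115

Pre-subsidy: 223.4 - 1.4P = -170.5 + 2.5P gives P* = 101, Q* = 82.
With the rebate, buyers effectively pay Pb = Ps − 39, where Ps is the price sellers receive.
Demand in terms of Ps becomes Qd = 223.4 − 1.4(Ps − 39) = 278 - 1.4Ps. Setting this equal to supply: 278 - 1.4Ps = -170.5 + 2.5Ps, so Ps = 115.
Buyers pay Pb = 115 − 39 = 76; Q' = -170.5 + 2.5·115 = 117.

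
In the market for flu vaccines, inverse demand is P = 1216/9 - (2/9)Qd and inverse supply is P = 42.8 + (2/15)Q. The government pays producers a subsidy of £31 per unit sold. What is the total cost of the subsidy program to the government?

Government cost = £10751.1875

Pre-subsidy: 1216/9 - (2/9)Q = 42.8 + (2/15)Q gives Q* = 259.625 and P* = 929/12.
With the subsidy, sellers receive Ps = Pb + 31 for each unit, where Pb is the price buyers pay.
On the curves, Pb = 1216/9 - (2/9)Q and Ps = 42.8 + (2/15)Q; the wedge Ps − Pb = 31 gives 42.8 + (2/15)Q − (1216/9 - (2/9)Q) = 31, so Q' = 346.8125.
Then Pb = 1216/9 − (2/9)·346.8125 = 1393/24 and Ps = 42.8 + (2/15)·346.8125 = 2137/24.
Government outlay = subsidy × quantity = 31 × 346.8125 = 10751.1875.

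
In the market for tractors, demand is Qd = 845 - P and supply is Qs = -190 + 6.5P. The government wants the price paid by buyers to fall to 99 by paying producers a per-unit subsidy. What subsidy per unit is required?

At a buyer price of 99, quantity demanded is 845 − 1·99 = 746.
Sellers supply 746 only when they receive Ps with -190 + 6.5·Ps = 746, i.e. Ps = 144.
s = Ps − Pb = 144 − 99 = 45.

Required subsidy s = 45 per unit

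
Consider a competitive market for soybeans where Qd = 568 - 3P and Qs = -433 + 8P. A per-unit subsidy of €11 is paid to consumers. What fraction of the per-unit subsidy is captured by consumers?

Consumer share = 8/11

Pre-subsidy: 568 - 3P = -433 + 8P gives P* = 91, Q* = 295.
With the rebate, buyers effectively pay Pb = Ps − 11, where Ps is the price sellers receive.
Demand in terms of Ps becomes Qd = 568 − 3(Ps − 11) = 601 - 3Ps. Setting this equal to supply: 601 - 3Ps = -433 + 8Ps, so Ps = 94.
Buyers pay Pb = 94 − 11 = 83; Q' = -433 + 8·94 = 319.
Buyers' price falls by P* − Pb = 91 − 83 = 8; sellers' price rises by Ps − P* = 94 − 91 = 3.
So consumers capture 8/11 = 8/11 of each unit of subsidy.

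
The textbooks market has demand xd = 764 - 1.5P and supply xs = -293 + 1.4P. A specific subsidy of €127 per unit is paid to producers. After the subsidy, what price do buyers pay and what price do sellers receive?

Buyers pay 8792/29; sellers receive 12475/29

Pre-subsidy: 764 - 1.5P = -293 + 1.4P gives P* = 10570/29, x* = 6301/29.
With the subsidy, sellers receive Ps = Pb + 127 for each unit, where Pb is the price buyers pay.
Supply in terms of Pb becomes xs = -293 + 1.4(Pb + 127) = -115.2 + 1.4Pb. Setting this equal to demand: 764 - 1.5Pb = -115.2 + 1.4Pb, so Pb = 8792/29.
Sellers receive Ps = 8792/29 + 127 = 12475/29; x' = 764 − 1.5·(8792/29) = 8968/29.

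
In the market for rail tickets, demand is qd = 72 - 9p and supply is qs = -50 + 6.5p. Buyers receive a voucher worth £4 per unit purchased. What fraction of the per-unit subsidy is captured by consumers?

Pre-subsidy: 72 - 9p = -50 + 6.5p gives p* = 244/31, q* = 36/31.
With the rebate, buyers effectively pay pb = ps − 4, where ps is the price sellers receive.
Demand in terms of ps becomes qd = 72 − 9(ps − 4) = 108 - 9ps. Setting this equal to supply: 108 - 9ps = -50 + 6.5ps, so ps = 316/31.
Buyers pay pb = 316/31 − 4 = 192/31; q' = -50 + 6.5·(316/31) = 504/31.
Buyers' price falls by p* − pb = 244/31 − 192/31 = 52/31; sellers' price rises by ps − p* = 316/31 − 244/31 = 72/31.
So consumers capture (52/31)/4 = 13/31 of each unit of subsidy.

Consumer share = 13/31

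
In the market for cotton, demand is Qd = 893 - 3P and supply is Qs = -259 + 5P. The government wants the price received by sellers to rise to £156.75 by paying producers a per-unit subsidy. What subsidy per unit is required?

At a seller price of 156.75, quantity supplied is -259 + 5·156.75 = 524.75.
Buyers absorb 524.75 only when they pay Pb with 893 − 3·Pb = 524.75, i.e. Pb = 122.75.
s = Ps − Pb = 156.75 − 122.75 = 34.

Required subsidy s = £34 per unit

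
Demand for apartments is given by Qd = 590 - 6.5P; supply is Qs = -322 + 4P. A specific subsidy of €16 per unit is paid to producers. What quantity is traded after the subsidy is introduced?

Q' = 1366/21

Pre-subsidy: 590 - 6.5P = -322 + 4P gives P* = 608/7, Q* = 178/7.
With the subsidy, sellers receive Ps = Pb + 16 for each unit, where Pb is the price buyers pay.
Supply in terms of Pb becomes Qs = -322 + 4(Pb + 16) = -258 + 4Pb. Setting this equal to demand: 590 - 6.5Pb = -258 + 4Pb, so Pb = 1696/21.
Sellers receive Ps = 1696/21 + 16 = 2032/21; Q' = 590 − 6.5·(1696/21) = 1366/21.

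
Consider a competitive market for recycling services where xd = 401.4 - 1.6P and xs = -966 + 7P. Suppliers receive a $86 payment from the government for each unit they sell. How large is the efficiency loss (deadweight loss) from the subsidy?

Pre-subsidy: 401.4 - 1.6P = -966 + 7P gives P* = 159, x* = 147.
With the subsidy, sellers receive Ps = Pb + 86 for each unit, where Pb is the price buyers pay.
Supply in terms of Pb becomes xs = -966 + 7(Pb + 86) = -364 + 7Pb. Setting this equal to demand: 401.4 - 1.6Pb = -364 + 7Pb, so Pb = 89.
Sellers receive Ps = 89 + 86 = 175; x' = 401.4 − 1.6·89 = 259.
The subsidy expands output by 259 − 147 = 112 past the efficient level; on those units the gap between marginal cost and willingness to pay runs from 0 up to 86.
DWL = ½ × 86 × 112 = 4816.

Deadweight loss = $4816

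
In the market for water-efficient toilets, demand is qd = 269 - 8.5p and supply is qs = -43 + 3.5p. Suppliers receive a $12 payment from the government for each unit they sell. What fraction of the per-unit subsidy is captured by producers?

Pre-subsidy: 269 - 8.5p = -43 + 3.5p gives p* = 26, q* = 48.
With the subsidy, sellers receive ps = pb + 12 for each unit, where pb is the price buyers pay.
Supply in terms of pb becomes qs = -43 + 3.5(pb + 12) = -1 + 3.5pb. Setting this equal to demand: 269 - 8.5pb = -1 + 3.5pb, so pb = 22.5.
Sellers receive ps = 22.5 + 12 = 34.5; q' = 269 − 8.5·22.5 = 77.75.
Buyers' price falls by p* − pb = 26 − 22.5 = 3.5; sellers' price rises by ps − p* = 34.5 − 26 = 8.5.
So producers capture 8.5/12 = 17/24 of each unit of subsidy.

Producer share = 17/24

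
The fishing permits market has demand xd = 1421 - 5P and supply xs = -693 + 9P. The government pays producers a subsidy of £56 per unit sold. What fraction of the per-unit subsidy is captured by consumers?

Pre-subsidy: 1421 - 5P = -693 + 9P gives P* = 151, x* = 666.
With the subsidy, sellers receive Ps = Pb + 56 for each unit, where Pb is the price buyers pay.
Supply in terms of Pb becomes xs = -693 + 9(Pb + 56) = -189 + 9Pb. Setting this equal to demand: 1421 - 5Pb = -189 + 9Pb, so Pb = 115.
Sellers receive Ps = 115 + 56 = 171; x' = 1421 − 5·115 = 846.
Buyers' price falls by P* − Pb = 151 − 115 = 36; sellers' price rises by Ps − P* = 171 − 151 = 20.
So consumers capture 36/56 = 9/14 of each unit of subsidy.

Consumer share = 9/14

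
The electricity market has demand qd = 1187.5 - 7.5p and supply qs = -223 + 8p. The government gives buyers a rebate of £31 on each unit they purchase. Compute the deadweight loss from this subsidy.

Deadweight loss = £1860

Pre-subsidy: 1187.5 - 7.5p = -223 + 8p gives p* = 91, q* = 505.
With the rebate, buyers effectively pay pb = ps − 31, where ps is the price sellers receive.
Demand in terms of ps becomes qd = 1187.5 − 7.5(ps − 31) = 1420 - 7.5ps. Setting this equal to supply: 1420 - 7.5ps = -223 + 8ps, so ps = 106.
Buyers pay pb = 106 − 31 = 75; q' = -223 + 8·106 = 625.
The subsidy expands output by 625 − 505 = 120 past the efficient level; on those units the gap between marginal cost and willingness to pay runs from 0 up to 31.
DWL = ½ × 31 × 120 = 1860.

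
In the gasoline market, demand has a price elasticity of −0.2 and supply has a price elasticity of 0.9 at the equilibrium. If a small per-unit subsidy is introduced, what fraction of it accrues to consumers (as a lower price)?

For a small subsidy around the equilibrium, the benefit split depends on the relative slopes, which at a point are proportional to the elasticities.
Buyer share = εs/(εs + |εd|) = 0.9/(0.9 + 0.2) = 9/11; seller share = |εd|/(εs + |εd|) = 2/11.

Consumer share = 9/11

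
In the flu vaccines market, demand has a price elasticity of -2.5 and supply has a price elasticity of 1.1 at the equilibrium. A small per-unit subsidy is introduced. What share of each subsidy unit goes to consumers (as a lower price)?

For a small subsidy around the equilibrium, the benefit split depends on the relative slopes, which at a point are proportional to the elasticities.
Buyer share = εs/(εs + |εd|) = 1.1/(1.1 + 2.5) = 11/36; seller share = |εd|/(εs + |εd|) = 25/36.

Consumer share = 11/36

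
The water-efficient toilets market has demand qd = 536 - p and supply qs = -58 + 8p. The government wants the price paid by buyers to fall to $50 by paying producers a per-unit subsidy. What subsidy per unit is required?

At a buyer price of 50, quantity demanded is 536 − 1·50 = 486.
Sellers supply 486 only when they receive ps with -58 + 8·ps = 486, i.e. ps = 68.
s = ps − pb = 68 − 50 = 18.

Required subsidy s = $18 per unit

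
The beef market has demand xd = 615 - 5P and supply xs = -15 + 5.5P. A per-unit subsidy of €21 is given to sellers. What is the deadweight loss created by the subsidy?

Pre-subsidy: 615 - 5P = -15 + 5.5P gives P* = 60, x* = 315.
With the subsidy, sellers receive Ps = Pb + 21 for each unit, where Pb is the price buyers pay.
Supply in terms of Pb becomes xs = -15 + 5.5(Pb + 21) = 100.5 + 5.5Pb. Setting this equal to demand: 615 - 5Pb = 100.5 + 5.5Pb, so Pb = 49.
Sellers receive Ps = 49 + 21 = 70; x' = 615 − 5·49 = 370.
The subsidy expands output by 370 − 315 = 55 past the efficient level; on those units the gap between marginal cost and willingness to pay runs from 0 up to 21.
DWL = ½ × 21 × 55 = 577.5.

Deadweight loss = €577.5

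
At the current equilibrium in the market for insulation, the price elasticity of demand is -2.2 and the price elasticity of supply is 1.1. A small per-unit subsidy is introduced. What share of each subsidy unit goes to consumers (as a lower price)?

Consumer share = 1/3

For a small subsidy around the equilibrium, the benefit split depends on the relative slopes, which at a point are proportional to the elasticities.
Buyer share = εs/(εs + |εd|) = 1.1/(1.1 + 2.2) = 1/3; seller share = |εd|/(εs + |εd|) = 2/3.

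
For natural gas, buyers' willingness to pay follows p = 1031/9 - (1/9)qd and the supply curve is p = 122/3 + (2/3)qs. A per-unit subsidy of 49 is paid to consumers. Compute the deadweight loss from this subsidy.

Pre-subsidy: 1031/9 - (1/9)q = 122/3 + (2/3)q gives q* = 95 and p* = 104.
With the rebate, buyers effectively pay pb = ps − 49, where ps is the price sellers receive.
On the curves, pb = 1031/9 - (1/9)q and ps = 122/3 + (2/3)q; the wedge ps − pb = 49 gives 122/3 + (2/3)q − (1031/9 - (1/9)q) = 49, so q' = 158.
Then pb = 1031/9 − (1/9)·158 = 97 and ps = 122/3 + (2/3)·158 = 146.
The subsidy expands output by 158 − 95 = 63 past the efficient level; on those units the gap between marginal cost and willingness to pay runs from 0 up to 49.
DWL = ½ × 49 × 63 = 1543.5.

Deadweight loss = 1543.5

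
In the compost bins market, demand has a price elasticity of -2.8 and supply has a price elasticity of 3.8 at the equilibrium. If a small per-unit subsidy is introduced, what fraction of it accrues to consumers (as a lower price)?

Consumer share = 19/33

For a small subsidy around the equilibrium, the benefit split depends on the relative slopes, which at a point are proportional to the elasticities.
Buyer share = εs/(εs + |εd|) = 3.8/(3.8 + 2.8) = 19/33; seller share = |εd|/(εs + |εd|) = 14/33.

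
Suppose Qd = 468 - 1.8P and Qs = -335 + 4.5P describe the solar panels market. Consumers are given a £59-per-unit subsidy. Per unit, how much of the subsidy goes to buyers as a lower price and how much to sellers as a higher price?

Buyers gain 295/7 per unit; sellers gain 118/7 per unit

Pre-subsidy: 468 - 1.8P = -335 + 4.5P gives P* = 8030/63, Q* = 1670/7.
With the rebate, buyers effectively pay Pb = Ps − 59, where Ps is the price sellers receive.
Demand in terms of Ps becomes Qd = 468 − 1.8(Ps − 59) = 574.2 - 1.8Ps. Setting this equal to supply: 574.2 - 1.8Ps = -335 + 4.5Ps, so Ps = 9092/63.
Buyers pay Pb = 9092/63 − 59 = 5375/63; Q' = -335 + 4.5·(9092/63) = 2201/7.
Buyers' price falls by P* − Pb = 8030/63 − 5375/63 = 295/7; sellers' price rises by Ps − P* = 9092/63 − 8030/63 = 118/7.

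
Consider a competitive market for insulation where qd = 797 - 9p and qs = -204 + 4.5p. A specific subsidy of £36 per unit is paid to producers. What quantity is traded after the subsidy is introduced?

q' = 713/3

Pre-subsidy: 797 - 9p = -204 + 4.5p gives p* = 2002/27, q* = 389/3.
With the subsidy, sellers receive ps = pb + 36 for each unit, where pb is the price buyers pay.
Supply in terms of pb becomes qs = -204 + 4.5(pb + 36) = -42 + 4.5pb. Setting this equal to demand: 797 - 9pb = -42 + 4.5pb, so pb = 1678/27.
Sellers receive ps = 1678/27 + 36 = 2650/27; q' = 797 − 9·(1678/27) = 713/3.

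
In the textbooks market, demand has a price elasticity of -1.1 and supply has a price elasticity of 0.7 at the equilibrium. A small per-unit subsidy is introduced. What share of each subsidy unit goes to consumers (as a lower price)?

For a small subsidy around the equilibrium, the benefit split depends on the relative slopes, which at a point are proportional to the elasticities.
Buyer share = εs/(εs + |εd|) = 0.7/(0.7 + 1.1) = 7/18; seller share = |εd|/(εs + |εd|) = 11/18.

Consumer share = 7/18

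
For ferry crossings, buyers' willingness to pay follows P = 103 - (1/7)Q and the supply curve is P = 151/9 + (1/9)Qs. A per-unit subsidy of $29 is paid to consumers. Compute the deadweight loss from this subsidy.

Deadweight loss = $1655.71875

Pre-subsidy: 103 - (1/7)Q = 151/9 + (1/9)Q gives Q* = 339.5 and P* = 54.5.
With the rebate, buyers effectively pay Pb = Ps − 29, where Ps is the price sellers receive.
On the curves, Pb = 103 - (1/7)Q and Ps = 151/9 + (1/9)Q; the wedge Ps − Pb = 29 gives 151/9 + (1/9)Q − (103 - (1/7)Q) = 29, so Q' = 453.6875.
Then Pb = 103 − (1/7)·453.6875 = 38.1875 and Ps = 151/9 + (1/9)·453.6875 = 67.1875.
The subsidy expands output by 453.6875 − 339.5 = 114.1875 past the efficient level; on those units the gap between marginal cost and willingness to pay runs from 0 up to 29.
DWL = ½ × 29 × 114.1875 = 1655.71875.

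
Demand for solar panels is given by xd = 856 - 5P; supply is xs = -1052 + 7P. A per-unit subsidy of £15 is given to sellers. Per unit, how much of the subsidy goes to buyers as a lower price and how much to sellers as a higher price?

Buyers gain £8.75 per unit; sellers gain £6.25 per unit

Pre-subsidy: 856 - 5P = -1052 + 7P gives P* = 159, x* = 61.
With the subsidy, sellers receive Ps = Pb + 15 for each unit, where Pb is the price buyers pay.
Supply in terms of Pb becomes xs = -1052 + 7(Pb + 15) = -947 + 7Pb. Setting this equal to demand: 856 - 5Pb = -947 + 7Pb, so Pb = 150.25.
Sellers receive Ps = 150.25 + 15 = 165.25; x' = 856 − 5·150.25 = 104.75.
Buyers' price falls by P* − Pb = 159 − 150.25 = 8.75; sellers' price rises by Ps − P* = 165.25 − 159 = 6.25.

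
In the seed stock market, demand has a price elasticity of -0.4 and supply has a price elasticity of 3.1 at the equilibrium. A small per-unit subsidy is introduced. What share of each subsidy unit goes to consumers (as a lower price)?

Consumer share = 31/35

For a small subsidy around the equilibrium, the benefit split depends on the relative slopes, which at a point are proportional to the elasticities.
Buyer share = εs/(εs + |εd|) = 3.1/(3.1 + 0.4) = 31/35; seller share = |εd|/(εs + |εd|) = 4/35.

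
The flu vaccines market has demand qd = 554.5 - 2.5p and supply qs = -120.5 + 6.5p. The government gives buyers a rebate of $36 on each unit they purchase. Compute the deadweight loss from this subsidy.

Deadweight loss = $1170

Pre-subsidy: 554.5 - 2.5p = -120.5 + 6.5p gives p* = 75, q* = 367.
With the rebate, buyers effectively pay pb = ps − 36, where ps is the price sellers receive.
Demand in terms of ps becomes qd = 554.5 − 2.5(ps − 36) = 644.5 - 2.5ps. Setting this equal to supply: 644.5 - 2.5ps = -120.5 + 6.5ps, so ps = 85.
Buyers pay pb = 85 − 36 = 49; q' = -120.5 + 6.5·85 = 432.
The subsidy expands output by 432 − 367 = 65 past the efficient level; on those units the gap between marginal cost and willingness to pay runs from 0 up to 36.
DWL = ½ × 36 × 65 = 1170.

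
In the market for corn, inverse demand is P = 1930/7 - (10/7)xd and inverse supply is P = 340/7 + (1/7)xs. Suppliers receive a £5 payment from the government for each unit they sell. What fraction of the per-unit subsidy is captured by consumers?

Consumer share = 10/11

Pre-subsidy: 1930/7 - (10/7)x = 340/7 + (1/7)x gives x* = 1590/11 and P* = 5330/77.
With the subsidy, sellers receive Ps = Pb + 5 for each unit, where Pb is the price buyers pay.
On the curves, Pb = 1930/7 - (10/7)x and Ps = 340/7 + (1/7)x; the wedge Ps − Pb = 5 gives 340/7 + (1/7)x − (1930/7 - (10/7)x) = 5, so x' = 1625/11.
Then Pb = 1930/7 − (10/7)·(1625/11) = 4980/77 and Ps = 340/7 + (1/7)·(1625/11) = 5365/77.
Buyers' price falls by P* − Pb = 5330/77 − 4980/77 = 50/11; sellers' price rises by Ps − P* = 5365/77 − 5330/77 = 5/11.
So consumers capture (50/11)/5 = 10/11 of each unit of subsidy.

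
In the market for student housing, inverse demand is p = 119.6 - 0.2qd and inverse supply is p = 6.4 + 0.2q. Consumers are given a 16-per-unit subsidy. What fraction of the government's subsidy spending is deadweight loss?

DWL / government spending = 20/323

Pre-subsidy: 119.6 - 0.2q = 6.4 + 0.2q gives q* = 283 and p* = 63.
With the rebate, buyers effectively pay pb = ps − 16, where ps is the price sellers receive.
On the curves, pb = 119.6 - 0.2q and ps = 6.4 + 0.2q; the wedge ps − pb = 16 gives 6.4 + 0.2q − (119.6 - 0.2q) = 16, so q' = 323.
Then pb = 119.6 − 0.2·323 = 55 and ps = 6.4 + 0.2·323 = 71.
ΔCS = ½(283 + 323)(63 − 55) = 2424; ΔPS = ½(283 + 323)(71 − 63) = 2424.
Government spending = 16 × 323 = 5168.
DWL = ½ × 16 × (323 − 283) = 320; fraction = 320 / 5168 = 20/323.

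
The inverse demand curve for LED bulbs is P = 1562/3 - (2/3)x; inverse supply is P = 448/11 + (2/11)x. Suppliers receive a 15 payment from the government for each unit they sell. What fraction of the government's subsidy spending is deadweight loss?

DWL / government spending = 495/32666

Pre-subsidy: 1562/3 - (2/3)x = 448/11 + (2/11)x gives x* = 7919/14 and P* = 1005/7.
With the subsidy, sellers receive Ps = Pb + 15 for each unit, where Pb is the price buyers pay.
On the curves, Pb = 1562/3 - (2/3)x and Ps = 448/11 + (2/11)x; the wedge Ps − Pb = 15 gives 448/11 + (2/11)x − (1562/3 - (2/3)x) = 15, so x' = 16333/28.
Then Pb = 1562/3 − (2/3)·(16333/28) = 1845/14 and Ps = 448/11 + (2/11)·(16333/28) = 2055/14.
ΔCS = ½(7919/14 + 16333/28)(1005/7 − 1845/14) = 5308215/784; ΔPS = ½(7919/14 + 16333/28)(2055/14 − 1005/7) = 1447695/784.
Government spending = 15 × 16333/28 = 244995/28.
DWL = ½ × 15 × (16333/28 − 7919/14) = 7425/56; fraction = (7425/56) / (244995/28) = 495/32666.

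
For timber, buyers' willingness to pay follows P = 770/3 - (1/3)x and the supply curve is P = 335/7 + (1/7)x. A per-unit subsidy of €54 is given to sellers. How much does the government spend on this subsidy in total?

Pre-subsidy: 770/3 - (1/3)x = 335/7 + (1/7)x gives x* = 438.5 and P* = 110.5.
With the subsidy, sellers receive Ps = Pb + 54 for each unit, where Pb is the price buyers pay.
On the curves, Pb = 770/3 - (1/3)x and Ps = 335/7 + (1/7)x; the wedge Ps − Pb = 54 gives 335/7 + (1/7)x − (770/3 - (1/3)x) = 54, so x' = 551.9.
Then Pb = 770/3 − (1/3)·551.9 = 72.7 and Ps = 335/7 + (1/7)·551.9 = 126.7.
Government outlay = subsidy × quantity = 54 × 551.9 = 29802.6.

Government cost = €29802.6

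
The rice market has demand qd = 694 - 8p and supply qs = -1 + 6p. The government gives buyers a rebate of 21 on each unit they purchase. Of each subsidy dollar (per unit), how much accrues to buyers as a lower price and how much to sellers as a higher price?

Buyers gain 9 per unit; sellers gain 12 per unit

Pre-subsidy: 694 - 8p = -1 + 6p gives p* = 695/14, q* = 2078/7.
With the rebate, buyers effectively pay pb = ps − 21, where ps is the price sellers receive.
Demand in terms of ps becomes qd = 694 − 8(ps − 21) = 862 - 8ps. Setting this equal to supply: 862 - 8ps = -1 + 6ps, so ps = 863/14.
Buyers pay pb = 863/14 − 21 = 569/14; q' = -1 + 6·(863/14) = 2582/7.
Buyers' price falls by p* − pb = 695/14 − 569/14 = 9; sellers' price rises by ps − p* = 863/14 − 695/14 = 12.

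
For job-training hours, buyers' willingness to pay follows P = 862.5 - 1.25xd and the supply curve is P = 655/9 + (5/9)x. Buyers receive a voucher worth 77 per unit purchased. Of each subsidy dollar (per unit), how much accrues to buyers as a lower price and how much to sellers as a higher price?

Pre-subsidy: 862.5 - 1.25x = 655/9 + (5/9)x gives x* = 5686/13 and P* = 4105/13.
With the rebate, buyers effectively pay Pb = Ps − 77, where Ps is the price sellers receive.
On the curves, Pb = 862.5 - 1.25x and Ps = 655/9 + (5/9)x; the wedge Ps − Pb = 77 gives 655/9 + (5/9)x − (862.5 - 1.25x) = 77, so x' = 31202/65.
Then Pb = 862.5 − 1.25·(31202/65) = 3412/13 and Ps = 655/9 + (5/9)·(31202/65) = 4413/13.
Buyers' price falls by P* − Pb = 4105/13 − 3412/13 = 693/13; sellers' price rises by Ps − P* = 4413/13 − 4105/13 = 308/13.

Buyers gain 693/13 per unit; sellers gain 308/13 per unit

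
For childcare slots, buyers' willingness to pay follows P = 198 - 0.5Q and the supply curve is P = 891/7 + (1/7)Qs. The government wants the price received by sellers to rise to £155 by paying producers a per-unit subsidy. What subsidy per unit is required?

At a seller price of 155, quantity supplied is -891 + 7·155 = 194.
Buyers absorb 194 only when they pay Pb = 198 − 0.5·194 = 101.
s = Ps − Pb = 155 − 101 = 54.

Required subsidy s = £54 per unit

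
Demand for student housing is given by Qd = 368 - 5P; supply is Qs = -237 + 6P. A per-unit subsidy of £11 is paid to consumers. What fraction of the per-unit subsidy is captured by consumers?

Pre-subsidy: 368 - 5P = -237 + 6P gives P* = 55, Q* = 93.
With the rebate, buyers effectively pay Pb = Ps − 11, where Ps is the price sellers receive.
Demand in terms of Ps becomes Qd = 368 − 5(Ps − 11) = 423 - 5Ps. Setting this equal to supply: 423 - 5Ps = -237 + 6Ps, so Ps = 60.
Buyers pay Pb = 60 − 11 = 49; Q' = -237 + 6·60 = 123.
Buyers' price falls by P* − Pb = 55 − 49 = 6; sellers' price rises by Ps − P* = 60 − 55 = 5.
So consumers capture 6/11 = 6/11 of each unit of subsidy.

Consumer share = 6/11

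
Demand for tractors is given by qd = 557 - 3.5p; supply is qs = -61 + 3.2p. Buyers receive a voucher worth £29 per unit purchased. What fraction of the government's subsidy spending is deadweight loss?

Pre-subsidy: 557 - 3.5p = -61 + 3.2p gives p* = 6180/67, q* = 15689/67.
With the rebate, buyers effectively pay pb = ps − 29, where ps is the price sellers receive.
Demand in terms of ps becomes qd = 557 − 3.5(ps − 29) = 658.5 - 3.5ps. Setting this equal to supply: 658.5 - 3.5ps = -61 + 3.2ps, so ps = 7195/67.
Buyers pay pb = 7195/67 − 29 = 5252/67; q' = -61 + 3.2·(7195/67) = 18937/67.
ΔCS = ½(15689/67 + 18937/67)(6180/67 − 5252/67) = 16066464/4489; ΔPS = ½(15689/67 + 18937/67)(7195/67 − 6180/67) = 17572695/4489.
Government spending = 29 × 18937/67 = 549173/67.
DWL = ½ × 29 × (18937/67 − 15689/67) = 47096/67; fraction = (47096/67) / (549173/67) = 56/653.

DWL / government spending = 56/653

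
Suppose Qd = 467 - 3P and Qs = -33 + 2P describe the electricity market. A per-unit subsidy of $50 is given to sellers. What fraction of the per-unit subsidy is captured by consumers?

Pre-subsidy: 467 - 3P = -33 + 2P gives P* = 100, Q* = 167.
With the subsidy, sellers receive Ps = Pb + 50 for each unit, where Pb is the price buyers pay.
Supply in terms of Pb becomes Qs = -33 + 2(Pb + 50) = 67 + 2Pb. Setting this equal to demand: 467 - 3Pb = 67 + 2Pb, so Pb = 80.
Sellers receive Ps = 80 + 50 = 130; Q' = 467 − 3·80 = 227.
Buyers' price falls by P* − Pb = 100 − 80 = 20; sellers' price rises by Ps − P* = 130 − 100 = 30.
So consumers capture 20/50 = 0.4 of each unit of subsidy.

Consumer share = 0.4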